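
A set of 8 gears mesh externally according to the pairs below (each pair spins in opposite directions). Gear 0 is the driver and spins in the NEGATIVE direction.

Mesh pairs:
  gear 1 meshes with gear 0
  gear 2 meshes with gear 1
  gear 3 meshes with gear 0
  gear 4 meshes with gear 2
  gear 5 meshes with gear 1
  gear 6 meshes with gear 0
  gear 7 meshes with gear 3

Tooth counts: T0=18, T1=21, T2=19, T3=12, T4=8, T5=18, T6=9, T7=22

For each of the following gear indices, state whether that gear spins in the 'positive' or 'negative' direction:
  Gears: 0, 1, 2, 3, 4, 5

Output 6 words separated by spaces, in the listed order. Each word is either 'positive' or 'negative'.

Gear 0 (driver): negative (depth 0)
  gear 1: meshes with gear 0 -> depth 1 -> positive (opposite of gear 0)
  gear 2: meshes with gear 1 -> depth 2 -> negative (opposite of gear 1)
  gear 3: meshes with gear 0 -> depth 1 -> positive (opposite of gear 0)
  gear 4: meshes with gear 2 -> depth 3 -> positive (opposite of gear 2)
  gear 5: meshes with gear 1 -> depth 2 -> negative (opposite of gear 1)
  gear 6: meshes with gear 0 -> depth 1 -> positive (opposite of gear 0)
  gear 7: meshes with gear 3 -> depth 2 -> negative (opposite of gear 3)
Queried indices 0, 1, 2, 3, 4, 5 -> negative, positive, negative, positive, positive, negative

Answer: negative positive negative positive positive negative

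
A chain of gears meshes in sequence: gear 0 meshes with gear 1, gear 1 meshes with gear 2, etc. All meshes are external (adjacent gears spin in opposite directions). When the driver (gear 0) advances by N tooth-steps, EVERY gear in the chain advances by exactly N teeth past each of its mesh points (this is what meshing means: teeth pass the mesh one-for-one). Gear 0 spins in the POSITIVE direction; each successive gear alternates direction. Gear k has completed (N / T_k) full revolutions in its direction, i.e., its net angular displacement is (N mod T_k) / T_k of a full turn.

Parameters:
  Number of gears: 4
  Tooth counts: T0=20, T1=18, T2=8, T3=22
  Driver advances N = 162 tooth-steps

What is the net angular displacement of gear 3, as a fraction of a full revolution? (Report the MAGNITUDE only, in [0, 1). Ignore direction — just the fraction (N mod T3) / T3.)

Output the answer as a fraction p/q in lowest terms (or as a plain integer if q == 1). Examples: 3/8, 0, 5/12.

Chain of 4 gears, tooth counts: [20, 18, 8, 22]
  gear 0: T0=20, direction=positive, advance = 162 mod 20 = 2 teeth = 2/20 turn
  gear 1: T1=18, direction=negative, advance = 162 mod 18 = 0 teeth = 0/18 turn
  gear 2: T2=8, direction=positive, advance = 162 mod 8 = 2 teeth = 2/8 turn
  gear 3: T3=22, direction=negative, advance = 162 mod 22 = 8 teeth = 8/22 turn
Gear 3: 162 mod 22 = 8
Fraction = 8 / 22 = 4/11 (gcd(8,22)=2) = 4/11

Answer: 4/11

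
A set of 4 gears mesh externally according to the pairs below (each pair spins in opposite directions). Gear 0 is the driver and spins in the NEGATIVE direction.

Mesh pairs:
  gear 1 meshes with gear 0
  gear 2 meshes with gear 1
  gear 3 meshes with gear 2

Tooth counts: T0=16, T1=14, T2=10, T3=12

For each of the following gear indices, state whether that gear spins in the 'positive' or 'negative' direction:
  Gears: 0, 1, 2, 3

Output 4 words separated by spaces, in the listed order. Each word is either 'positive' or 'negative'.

Gear 0 (driver): negative (depth 0)
  gear 1: meshes with gear 0 -> depth 1 -> positive (opposite of gear 0)
  gear 2: meshes with gear 1 -> depth 2 -> negative (opposite of gear 1)
  gear 3: meshes with gear 2 -> depth 3 -> positive (opposite of gear 2)
Queried indices 0, 1, 2, 3 -> negative, positive, negative, positive

Answer: negative positive negative positive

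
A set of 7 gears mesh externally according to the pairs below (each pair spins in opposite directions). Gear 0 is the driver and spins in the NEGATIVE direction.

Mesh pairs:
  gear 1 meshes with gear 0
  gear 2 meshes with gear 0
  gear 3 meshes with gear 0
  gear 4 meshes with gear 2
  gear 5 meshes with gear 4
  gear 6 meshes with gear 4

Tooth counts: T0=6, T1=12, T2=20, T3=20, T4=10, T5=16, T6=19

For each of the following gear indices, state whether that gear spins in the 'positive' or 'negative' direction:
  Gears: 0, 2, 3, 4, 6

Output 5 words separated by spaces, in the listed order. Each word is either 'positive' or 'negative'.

Answer: negative positive positive negative positive

Derivation:
Gear 0 (driver): negative (depth 0)
  gear 1: meshes with gear 0 -> depth 1 -> positive (opposite of gear 0)
  gear 2: meshes with gear 0 -> depth 1 -> positive (opposite of gear 0)
  gear 3: meshes with gear 0 -> depth 1 -> positive (opposite of gear 0)
  gear 4: meshes with gear 2 -> depth 2 -> negative (opposite of gear 2)
  gear 5: meshes with gear 4 -> depth 3 -> positive (opposite of gear 4)
  gear 6: meshes with gear 4 -> depth 3 -> positive (opposite of gear 4)
Queried indices 0, 2, 3, 4, 6 -> negative, positive, positive, negative, positive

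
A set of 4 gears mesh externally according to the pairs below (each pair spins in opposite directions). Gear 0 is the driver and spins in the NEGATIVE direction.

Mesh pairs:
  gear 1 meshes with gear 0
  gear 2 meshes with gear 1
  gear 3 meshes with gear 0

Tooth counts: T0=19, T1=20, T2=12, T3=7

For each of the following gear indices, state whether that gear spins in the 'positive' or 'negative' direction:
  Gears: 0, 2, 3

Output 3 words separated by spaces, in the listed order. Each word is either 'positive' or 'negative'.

Gear 0 (driver): negative (depth 0)
  gear 1: meshes with gear 0 -> depth 1 -> positive (opposite of gear 0)
  gear 2: meshes with gear 1 -> depth 2 -> negative (opposite of gear 1)
  gear 3: meshes with gear 0 -> depth 1 -> positive (opposite of gear 0)
Queried indices 0, 2, 3 -> negative, negative, positive

Answer: negative negative positive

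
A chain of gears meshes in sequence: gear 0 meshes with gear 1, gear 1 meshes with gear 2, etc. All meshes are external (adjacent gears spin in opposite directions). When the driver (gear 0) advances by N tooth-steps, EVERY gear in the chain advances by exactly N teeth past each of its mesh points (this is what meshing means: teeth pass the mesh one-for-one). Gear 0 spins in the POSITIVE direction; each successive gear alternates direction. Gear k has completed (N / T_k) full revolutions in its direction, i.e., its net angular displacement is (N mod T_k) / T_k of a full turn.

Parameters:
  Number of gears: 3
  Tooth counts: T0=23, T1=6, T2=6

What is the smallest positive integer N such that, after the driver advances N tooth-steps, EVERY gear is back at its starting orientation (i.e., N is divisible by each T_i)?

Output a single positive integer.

Answer: 138

Derivation:
Gear k returns to start when N is a multiple of T_k.
All gears at start simultaneously when N is a common multiple of [23, 6, 6]; the smallest such N is lcm(23, 6, 6).
Start: lcm = T0 = 23
Fold in T1=6: gcd(23, 6) = 1; lcm(23, 6) = 23 * 6 / 1 = 138 / 1 = 138
Fold in T2=6: gcd(138, 6) = 6; lcm(138, 6) = 138 * 6 / 6 = 828 / 6 = 138
Full cycle length = 138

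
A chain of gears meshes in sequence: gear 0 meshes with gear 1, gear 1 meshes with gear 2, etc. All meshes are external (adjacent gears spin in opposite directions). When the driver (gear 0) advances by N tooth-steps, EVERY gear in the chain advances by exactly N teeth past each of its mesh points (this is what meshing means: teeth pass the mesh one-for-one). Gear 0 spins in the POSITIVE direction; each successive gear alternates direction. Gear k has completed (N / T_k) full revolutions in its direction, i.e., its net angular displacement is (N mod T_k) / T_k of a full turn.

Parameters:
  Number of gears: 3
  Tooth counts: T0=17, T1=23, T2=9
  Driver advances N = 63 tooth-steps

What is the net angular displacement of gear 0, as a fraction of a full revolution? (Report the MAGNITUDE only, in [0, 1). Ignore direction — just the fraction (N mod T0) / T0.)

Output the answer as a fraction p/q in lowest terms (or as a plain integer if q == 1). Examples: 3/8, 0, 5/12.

Chain of 3 gears, tooth counts: [17, 23, 9]
  gear 0: T0=17, direction=positive, advance = 63 mod 17 = 12 teeth = 12/17 turn
  gear 1: T1=23, direction=negative, advance = 63 mod 23 = 17 teeth = 17/23 turn
  gear 2: T2=9, direction=positive, advance = 63 mod 9 = 0 teeth = 0/9 turn
Gear 0: 63 mod 17 = 12
Fraction = 12 / 17 = 12/17 (gcd(12,17)=1) = 12/17

Answer: 12/17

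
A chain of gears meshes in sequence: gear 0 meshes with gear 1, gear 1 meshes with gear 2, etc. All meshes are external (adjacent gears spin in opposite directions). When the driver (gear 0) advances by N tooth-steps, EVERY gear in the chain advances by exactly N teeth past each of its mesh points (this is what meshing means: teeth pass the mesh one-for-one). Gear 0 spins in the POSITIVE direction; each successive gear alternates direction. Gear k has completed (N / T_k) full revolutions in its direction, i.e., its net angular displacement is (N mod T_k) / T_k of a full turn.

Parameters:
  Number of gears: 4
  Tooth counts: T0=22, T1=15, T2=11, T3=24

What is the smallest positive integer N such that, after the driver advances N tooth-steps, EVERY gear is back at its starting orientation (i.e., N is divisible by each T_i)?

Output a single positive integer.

Gear k returns to start when N is a multiple of T_k.
All gears at start simultaneously when N is a common multiple of [22, 15, 11, 24]; the smallest such N is lcm(22, 15, 11, 24).
Start: lcm = T0 = 22
Fold in T1=15: gcd(22, 15) = 1; lcm(22, 15) = 22 * 15 / 1 = 330 / 1 = 330
Fold in T2=11: gcd(330, 11) = 11; lcm(330, 11) = 330 * 11 / 11 = 3630 / 11 = 330
Fold in T3=24: gcd(330, 24) = 6; lcm(330, 24) = 330 * 24 / 6 = 7920 / 6 = 1320
Full cycle length = 1320

Answer: 1320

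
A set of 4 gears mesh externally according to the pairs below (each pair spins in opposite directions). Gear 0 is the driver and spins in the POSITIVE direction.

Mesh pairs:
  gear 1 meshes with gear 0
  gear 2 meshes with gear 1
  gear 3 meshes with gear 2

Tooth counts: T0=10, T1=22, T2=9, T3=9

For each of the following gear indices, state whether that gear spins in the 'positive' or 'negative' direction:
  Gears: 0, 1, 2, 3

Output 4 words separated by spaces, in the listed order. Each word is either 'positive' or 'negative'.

Gear 0 (driver): positive (depth 0)
  gear 1: meshes with gear 0 -> depth 1 -> negative (opposite of gear 0)
  gear 2: meshes with gear 1 -> depth 2 -> positive (opposite of gear 1)
  gear 3: meshes with gear 2 -> depth 3 -> negative (opposite of gear 2)
Queried indices 0, 1, 2, 3 -> positive, negative, positive, negative

Answer: positive negative positive negative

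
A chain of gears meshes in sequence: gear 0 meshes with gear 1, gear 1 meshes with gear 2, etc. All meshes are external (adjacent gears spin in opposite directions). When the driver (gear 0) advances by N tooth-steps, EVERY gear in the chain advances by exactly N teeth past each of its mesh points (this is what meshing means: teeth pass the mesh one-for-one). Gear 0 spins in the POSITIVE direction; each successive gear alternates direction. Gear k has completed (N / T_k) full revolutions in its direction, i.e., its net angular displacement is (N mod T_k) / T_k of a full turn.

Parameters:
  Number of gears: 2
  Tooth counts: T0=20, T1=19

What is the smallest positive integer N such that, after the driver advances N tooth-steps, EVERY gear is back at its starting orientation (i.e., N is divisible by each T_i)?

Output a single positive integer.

Answer: 380

Derivation:
Gear k returns to start when N is a multiple of T_k.
All gears at start simultaneously when N is a common multiple of [20, 19]; the smallest such N is lcm(20, 19).
Start: lcm = T0 = 20
Fold in T1=19: gcd(20, 19) = 1; lcm(20, 19) = 20 * 19 / 1 = 380 / 1 = 380
Full cycle length = 380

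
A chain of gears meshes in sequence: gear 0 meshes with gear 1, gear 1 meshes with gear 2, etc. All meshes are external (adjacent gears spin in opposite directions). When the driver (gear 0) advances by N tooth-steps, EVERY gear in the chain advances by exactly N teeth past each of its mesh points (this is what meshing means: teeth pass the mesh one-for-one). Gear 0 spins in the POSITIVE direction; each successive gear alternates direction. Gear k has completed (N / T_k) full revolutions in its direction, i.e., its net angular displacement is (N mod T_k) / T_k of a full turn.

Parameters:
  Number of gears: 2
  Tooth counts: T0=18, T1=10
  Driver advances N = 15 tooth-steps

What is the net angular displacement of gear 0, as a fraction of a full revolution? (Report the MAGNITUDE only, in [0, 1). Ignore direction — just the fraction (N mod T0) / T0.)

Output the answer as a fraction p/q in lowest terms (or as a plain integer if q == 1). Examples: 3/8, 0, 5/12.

Chain of 2 gears, tooth counts: [18, 10]
  gear 0: T0=18, direction=positive, advance = 15 mod 18 = 15 teeth = 15/18 turn
  gear 1: T1=10, direction=negative, advance = 15 mod 10 = 5 teeth = 5/10 turn
Gear 0: 15 mod 18 = 15
Fraction = 15 / 18 = 5/6 (gcd(15,18)=3) = 5/6

Answer: 5/6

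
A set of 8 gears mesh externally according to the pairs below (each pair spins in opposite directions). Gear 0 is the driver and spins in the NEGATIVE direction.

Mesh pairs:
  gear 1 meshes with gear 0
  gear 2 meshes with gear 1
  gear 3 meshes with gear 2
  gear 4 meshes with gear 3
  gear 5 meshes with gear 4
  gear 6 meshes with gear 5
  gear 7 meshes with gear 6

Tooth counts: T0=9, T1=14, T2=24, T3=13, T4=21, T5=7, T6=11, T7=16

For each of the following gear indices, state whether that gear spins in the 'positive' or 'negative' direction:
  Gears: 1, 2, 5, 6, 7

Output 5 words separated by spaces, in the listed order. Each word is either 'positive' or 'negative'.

Gear 0 (driver): negative (depth 0)
  gear 1: meshes with gear 0 -> depth 1 -> positive (opposite of gear 0)
  gear 2: meshes with gear 1 -> depth 2 -> negative (opposite of gear 1)
  gear 3: meshes with gear 2 -> depth 3 -> positive (opposite of gear 2)
  gear 4: meshes with gear 3 -> depth 4 -> negative (opposite of gear 3)
  gear 5: meshes with gear 4 -> depth 5 -> positive (opposite of gear 4)
  gear 6: meshes with gear 5 -> depth 6 -> negative (opposite of gear 5)
  gear 7: meshes with gear 6 -> depth 7 -> positive (opposite of gear 6)
Queried indices 1, 2, 5, 6, 7 -> positive, negative, positive, negative, positive

Answer: positive negative positive negative positive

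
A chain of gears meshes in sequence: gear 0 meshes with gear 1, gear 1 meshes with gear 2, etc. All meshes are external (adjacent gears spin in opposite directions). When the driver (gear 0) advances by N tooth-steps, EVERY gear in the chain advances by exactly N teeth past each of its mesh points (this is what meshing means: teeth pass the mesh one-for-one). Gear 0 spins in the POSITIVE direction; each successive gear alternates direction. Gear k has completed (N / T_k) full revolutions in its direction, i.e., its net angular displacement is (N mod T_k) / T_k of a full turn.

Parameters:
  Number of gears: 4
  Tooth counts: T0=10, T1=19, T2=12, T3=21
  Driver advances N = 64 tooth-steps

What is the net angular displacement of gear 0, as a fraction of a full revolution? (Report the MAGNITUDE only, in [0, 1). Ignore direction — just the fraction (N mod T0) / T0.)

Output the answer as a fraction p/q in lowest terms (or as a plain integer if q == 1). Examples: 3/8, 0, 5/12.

Answer: 2/5

Derivation:
Chain of 4 gears, tooth counts: [10, 19, 12, 21]
  gear 0: T0=10, direction=positive, advance = 64 mod 10 = 4 teeth = 4/10 turn
  gear 1: T1=19, direction=negative, advance = 64 mod 19 = 7 teeth = 7/19 turn
  gear 2: T2=12, direction=positive, advance = 64 mod 12 = 4 teeth = 4/12 turn
  gear 3: T3=21, direction=negative, advance = 64 mod 21 = 1 teeth = 1/21 turn
Gear 0: 64 mod 10 = 4
Fraction = 4 / 10 = 2/5 (gcd(4,10)=2) = 2/5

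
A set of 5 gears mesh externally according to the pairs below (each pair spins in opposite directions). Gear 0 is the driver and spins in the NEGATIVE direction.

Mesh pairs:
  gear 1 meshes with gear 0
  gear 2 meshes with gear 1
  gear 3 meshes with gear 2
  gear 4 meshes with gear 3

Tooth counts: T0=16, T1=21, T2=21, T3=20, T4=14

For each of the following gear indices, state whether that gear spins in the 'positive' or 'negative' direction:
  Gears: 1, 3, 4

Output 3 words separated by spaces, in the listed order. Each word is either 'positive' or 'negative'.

Gear 0 (driver): negative (depth 0)
  gear 1: meshes with gear 0 -> depth 1 -> positive (opposite of gear 0)
  gear 2: meshes with gear 1 -> depth 2 -> negative (opposite of gear 1)
  gear 3: meshes with gear 2 -> depth 3 -> positive (opposite of gear 2)
  gear 4: meshes with gear 3 -> depth 4 -> negative (opposite of gear 3)
Queried indices 1, 3, 4 -> positive, positive, negative

Answer: positive positive negative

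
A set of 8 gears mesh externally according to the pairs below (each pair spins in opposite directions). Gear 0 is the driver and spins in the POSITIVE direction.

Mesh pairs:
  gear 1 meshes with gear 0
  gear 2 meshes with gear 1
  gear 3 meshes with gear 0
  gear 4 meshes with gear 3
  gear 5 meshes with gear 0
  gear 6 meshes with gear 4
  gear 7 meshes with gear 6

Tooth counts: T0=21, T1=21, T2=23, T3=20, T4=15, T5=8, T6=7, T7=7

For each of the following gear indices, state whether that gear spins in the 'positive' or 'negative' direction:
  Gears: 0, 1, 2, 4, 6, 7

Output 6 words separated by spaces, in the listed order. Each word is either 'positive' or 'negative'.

Answer: positive negative positive positive negative positive

Derivation:
Gear 0 (driver): positive (depth 0)
  gear 1: meshes with gear 0 -> depth 1 -> negative (opposite of gear 0)
  gear 2: meshes with gear 1 -> depth 2 -> positive (opposite of gear 1)
  gear 3: meshes with gear 0 -> depth 1 -> negative (opposite of gear 0)
  gear 4: meshes with gear 3 -> depth 2 -> positive (opposite of gear 3)
  gear 5: meshes with gear 0 -> depth 1 -> negative (opposite of gear 0)
  gear 6: meshes with gear 4 -> depth 3 -> negative (opposite of gear 4)
  gear 7: meshes with gear 6 -> depth 4 -> positive (opposite of gear 6)
Queried indices 0, 1, 2, 4, 6, 7 -> positive, negative, positive, positive, negative, positive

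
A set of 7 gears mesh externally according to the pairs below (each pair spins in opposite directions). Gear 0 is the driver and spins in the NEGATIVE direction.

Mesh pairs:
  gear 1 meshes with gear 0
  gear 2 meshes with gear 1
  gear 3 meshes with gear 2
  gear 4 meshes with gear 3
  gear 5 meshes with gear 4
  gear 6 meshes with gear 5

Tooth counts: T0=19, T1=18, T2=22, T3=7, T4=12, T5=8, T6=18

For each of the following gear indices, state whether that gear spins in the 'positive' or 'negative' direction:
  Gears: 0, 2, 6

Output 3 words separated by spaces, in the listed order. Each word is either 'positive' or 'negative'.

Gear 0 (driver): negative (depth 0)
  gear 1: meshes with gear 0 -> depth 1 -> positive (opposite of gear 0)
  gear 2: meshes with gear 1 -> depth 2 -> negative (opposite of gear 1)
  gear 3: meshes with gear 2 -> depth 3 -> positive (opposite of gear 2)
  gear 4: meshes with gear 3 -> depth 4 -> negative (opposite of gear 3)
  gear 5: meshes with gear 4 -> depth 5 -> positive (opposite of gear 4)
  gear 6: meshes with gear 5 -> depth 6 -> negative (opposite of gear 5)
Queried indices 0, 2, 6 -> negative, negative, negative

Answer: negative negative negative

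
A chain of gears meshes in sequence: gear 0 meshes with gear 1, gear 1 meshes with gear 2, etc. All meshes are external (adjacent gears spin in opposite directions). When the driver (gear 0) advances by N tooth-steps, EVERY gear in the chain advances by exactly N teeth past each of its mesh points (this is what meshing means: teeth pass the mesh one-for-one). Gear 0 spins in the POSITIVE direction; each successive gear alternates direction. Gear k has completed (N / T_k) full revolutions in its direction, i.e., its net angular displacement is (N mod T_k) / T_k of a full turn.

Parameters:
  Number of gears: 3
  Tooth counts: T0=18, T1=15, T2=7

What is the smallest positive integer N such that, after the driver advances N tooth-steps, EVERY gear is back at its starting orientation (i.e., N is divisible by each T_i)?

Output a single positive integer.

Gear k returns to start when N is a multiple of T_k.
All gears at start simultaneously when N is a common multiple of [18, 15, 7]; the smallest such N is lcm(18, 15, 7).
Start: lcm = T0 = 18
Fold in T1=15: gcd(18, 15) = 3; lcm(18, 15) = 18 * 15 / 3 = 270 / 3 = 90
Fold in T2=7: gcd(90, 7) = 1; lcm(90, 7) = 90 * 7 / 1 = 630 / 1 = 630
Full cycle length = 630

Answer: 630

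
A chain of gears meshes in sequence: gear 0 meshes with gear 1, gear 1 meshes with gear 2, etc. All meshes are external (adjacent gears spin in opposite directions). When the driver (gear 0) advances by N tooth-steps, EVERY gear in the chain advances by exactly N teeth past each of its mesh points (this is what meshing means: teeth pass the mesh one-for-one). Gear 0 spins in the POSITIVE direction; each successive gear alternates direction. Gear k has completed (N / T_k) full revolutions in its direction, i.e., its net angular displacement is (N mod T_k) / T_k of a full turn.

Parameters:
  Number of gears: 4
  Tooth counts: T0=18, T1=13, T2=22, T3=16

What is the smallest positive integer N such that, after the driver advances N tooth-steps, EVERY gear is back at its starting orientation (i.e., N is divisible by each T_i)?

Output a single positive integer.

Gear k returns to start when N is a multiple of T_k.
All gears at start simultaneously when N is a common multiple of [18, 13, 22, 16]; the smallest such N is lcm(18, 13, 22, 16).
Start: lcm = T0 = 18
Fold in T1=13: gcd(18, 13) = 1; lcm(18, 13) = 18 * 13 / 1 = 234 / 1 = 234
Fold in T2=22: gcd(234, 22) = 2; lcm(234, 22) = 234 * 22 / 2 = 5148 / 2 = 2574
Fold in T3=16: gcd(2574, 16) = 2; lcm(2574, 16) = 2574 * 16 / 2 = 41184 / 2 = 20592
Full cycle length = 20592

Answer: 20592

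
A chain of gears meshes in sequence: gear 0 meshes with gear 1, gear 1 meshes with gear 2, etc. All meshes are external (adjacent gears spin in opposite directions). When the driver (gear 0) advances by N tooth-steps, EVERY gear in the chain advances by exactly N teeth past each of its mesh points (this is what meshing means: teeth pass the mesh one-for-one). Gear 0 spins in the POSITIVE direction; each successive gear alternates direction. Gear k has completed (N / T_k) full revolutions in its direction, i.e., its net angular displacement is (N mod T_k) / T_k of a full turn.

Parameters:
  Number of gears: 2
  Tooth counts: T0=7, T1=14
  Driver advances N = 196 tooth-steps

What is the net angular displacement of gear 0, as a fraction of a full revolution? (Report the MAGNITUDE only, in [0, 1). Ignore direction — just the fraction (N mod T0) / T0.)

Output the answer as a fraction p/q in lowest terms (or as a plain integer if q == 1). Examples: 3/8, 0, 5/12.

Chain of 2 gears, tooth counts: [7, 14]
  gear 0: T0=7, direction=positive, advance = 196 mod 7 = 0 teeth = 0/7 turn
  gear 1: T1=14, direction=negative, advance = 196 mod 14 = 0 teeth = 0/14 turn
Gear 0: 196 mod 7 = 0
Fraction = 0 / 7 = 0/1 (gcd(0,7)=7) = 0

Answer: 0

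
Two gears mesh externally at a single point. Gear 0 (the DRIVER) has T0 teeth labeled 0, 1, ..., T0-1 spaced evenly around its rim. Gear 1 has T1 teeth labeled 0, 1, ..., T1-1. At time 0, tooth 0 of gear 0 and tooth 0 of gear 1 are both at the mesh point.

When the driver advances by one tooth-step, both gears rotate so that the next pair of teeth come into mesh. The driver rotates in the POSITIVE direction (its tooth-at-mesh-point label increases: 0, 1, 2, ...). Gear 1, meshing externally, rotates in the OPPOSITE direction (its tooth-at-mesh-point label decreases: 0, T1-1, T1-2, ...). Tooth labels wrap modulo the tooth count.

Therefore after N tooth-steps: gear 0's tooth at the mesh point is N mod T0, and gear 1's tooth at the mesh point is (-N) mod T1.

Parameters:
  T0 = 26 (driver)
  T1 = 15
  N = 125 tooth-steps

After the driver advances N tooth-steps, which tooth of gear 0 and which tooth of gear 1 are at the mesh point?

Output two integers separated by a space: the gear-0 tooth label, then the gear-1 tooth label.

Answer: 21 10

Derivation:
Gear 0 (driver, T0=26): tooth at mesh = N mod T0
  125 = 4 * 26 + 21, so 125 mod 26 = 21
  gear 0 tooth = 21
Gear 1 (driven, T1=15): tooth at mesh = (-N) mod T1
  125 = 8 * 15 + 5, so 125 mod 15 = 5
  (-125) mod 15 = (-5) mod 15 = 15 - 5 = 10
Mesh after 125 steps: gear-0 tooth 21 meets gear-1 tooth 10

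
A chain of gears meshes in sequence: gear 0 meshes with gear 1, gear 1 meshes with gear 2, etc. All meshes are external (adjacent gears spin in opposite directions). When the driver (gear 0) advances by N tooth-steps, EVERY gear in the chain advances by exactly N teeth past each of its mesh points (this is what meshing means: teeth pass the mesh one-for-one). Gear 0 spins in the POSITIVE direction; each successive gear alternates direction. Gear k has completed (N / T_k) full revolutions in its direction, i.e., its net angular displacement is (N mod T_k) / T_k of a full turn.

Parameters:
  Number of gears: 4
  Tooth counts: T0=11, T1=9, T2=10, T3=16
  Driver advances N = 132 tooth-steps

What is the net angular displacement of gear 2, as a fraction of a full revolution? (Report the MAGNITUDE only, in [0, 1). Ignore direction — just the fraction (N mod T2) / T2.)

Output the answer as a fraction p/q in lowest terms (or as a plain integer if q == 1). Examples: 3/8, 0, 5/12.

Chain of 4 gears, tooth counts: [11, 9, 10, 16]
  gear 0: T0=11, direction=positive, advance = 132 mod 11 = 0 teeth = 0/11 turn
  gear 1: T1=9, direction=negative, advance = 132 mod 9 = 6 teeth = 6/9 turn
  gear 2: T2=10, direction=positive, advance = 132 mod 10 = 2 teeth = 2/10 turn
  gear 3: T3=16, direction=negative, advance = 132 mod 16 = 4 teeth = 4/16 turn
Gear 2: 132 mod 10 = 2
Fraction = 2 / 10 = 1/5 (gcd(2,10)=2) = 1/5

Answer: 1/5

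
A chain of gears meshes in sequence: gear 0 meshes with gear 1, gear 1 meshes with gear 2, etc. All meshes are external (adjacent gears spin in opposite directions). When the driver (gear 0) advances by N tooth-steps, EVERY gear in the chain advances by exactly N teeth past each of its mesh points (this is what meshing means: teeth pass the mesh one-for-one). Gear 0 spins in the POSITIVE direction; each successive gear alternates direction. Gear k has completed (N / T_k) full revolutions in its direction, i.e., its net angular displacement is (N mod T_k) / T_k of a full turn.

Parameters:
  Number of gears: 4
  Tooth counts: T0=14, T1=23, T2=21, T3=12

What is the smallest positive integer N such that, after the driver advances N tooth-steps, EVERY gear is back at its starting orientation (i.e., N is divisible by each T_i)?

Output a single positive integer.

Answer: 1932

Derivation:
Gear k returns to start when N is a multiple of T_k.
All gears at start simultaneously when N is a common multiple of [14, 23, 21, 12]; the smallest such N is lcm(14, 23, 21, 12).
Start: lcm = T0 = 14
Fold in T1=23: gcd(14, 23) = 1; lcm(14, 23) = 14 * 23 / 1 = 322 / 1 = 322
Fold in T2=21: gcd(322, 21) = 7; lcm(322, 21) = 322 * 21 / 7 = 6762 / 7 = 966
Fold in T3=12: gcd(966, 12) = 6; lcm(966, 12) = 966 * 12 / 6 = 11592 / 6 = 1932
Full cycle length = 1932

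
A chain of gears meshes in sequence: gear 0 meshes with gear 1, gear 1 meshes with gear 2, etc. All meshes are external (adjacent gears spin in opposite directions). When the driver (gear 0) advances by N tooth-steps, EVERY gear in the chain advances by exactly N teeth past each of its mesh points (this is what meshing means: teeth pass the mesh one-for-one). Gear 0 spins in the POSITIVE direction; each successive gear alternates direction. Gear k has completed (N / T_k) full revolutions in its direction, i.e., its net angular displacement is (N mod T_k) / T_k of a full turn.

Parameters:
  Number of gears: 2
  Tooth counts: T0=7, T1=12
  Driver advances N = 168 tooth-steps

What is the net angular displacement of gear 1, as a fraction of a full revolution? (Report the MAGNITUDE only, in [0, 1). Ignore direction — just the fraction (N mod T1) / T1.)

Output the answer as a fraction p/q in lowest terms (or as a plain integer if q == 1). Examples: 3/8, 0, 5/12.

Chain of 2 gears, tooth counts: [7, 12]
  gear 0: T0=7, direction=positive, advance = 168 mod 7 = 0 teeth = 0/7 turn
  gear 1: T1=12, direction=negative, advance = 168 mod 12 = 0 teeth = 0/12 turn
Gear 1: 168 mod 12 = 0
Fraction = 0 / 12 = 0/1 (gcd(0,12)=12) = 0

Answer: 0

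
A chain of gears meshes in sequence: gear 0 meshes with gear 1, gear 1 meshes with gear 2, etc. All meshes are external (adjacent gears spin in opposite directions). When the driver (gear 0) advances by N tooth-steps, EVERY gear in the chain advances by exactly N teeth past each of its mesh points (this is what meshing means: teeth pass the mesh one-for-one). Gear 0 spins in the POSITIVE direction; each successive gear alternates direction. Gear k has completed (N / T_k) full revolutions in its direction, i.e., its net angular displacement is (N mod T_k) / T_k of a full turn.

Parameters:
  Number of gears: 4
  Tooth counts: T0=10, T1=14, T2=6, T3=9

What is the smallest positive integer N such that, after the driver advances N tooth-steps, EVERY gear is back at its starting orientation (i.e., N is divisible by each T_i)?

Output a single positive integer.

Gear k returns to start when N is a multiple of T_k.
All gears at start simultaneously when N is a common multiple of [10, 14, 6, 9]; the smallest such N is lcm(10, 14, 6, 9).
Start: lcm = T0 = 10
Fold in T1=14: gcd(10, 14) = 2; lcm(10, 14) = 10 * 14 / 2 = 140 / 2 = 70
Fold in T2=6: gcd(70, 6) = 2; lcm(70, 6) = 70 * 6 / 2 = 420 / 2 = 210
Fold in T3=9: gcd(210, 9) = 3; lcm(210, 9) = 210 * 9 / 3 = 1890 / 3 = 630
Full cycle length = 630

Answer: 630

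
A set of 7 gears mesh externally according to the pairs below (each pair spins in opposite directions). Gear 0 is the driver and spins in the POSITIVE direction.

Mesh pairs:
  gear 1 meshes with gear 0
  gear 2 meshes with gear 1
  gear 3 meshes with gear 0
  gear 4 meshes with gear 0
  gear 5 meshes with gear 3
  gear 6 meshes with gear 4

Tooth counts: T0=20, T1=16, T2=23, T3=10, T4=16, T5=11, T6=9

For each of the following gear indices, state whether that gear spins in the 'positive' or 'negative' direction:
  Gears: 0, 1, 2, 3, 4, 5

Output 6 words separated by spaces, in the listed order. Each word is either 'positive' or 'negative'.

Answer: positive negative positive negative negative positive

Derivation:
Gear 0 (driver): positive (depth 0)
  gear 1: meshes with gear 0 -> depth 1 -> negative (opposite of gear 0)
  gear 2: meshes with gear 1 -> depth 2 -> positive (opposite of gear 1)
  gear 3: meshes with gear 0 -> depth 1 -> negative (opposite of gear 0)
  gear 4: meshes with gear 0 -> depth 1 -> negative (opposite of gear 0)
  gear 5: meshes with gear 3 -> depth 2 -> positive (opposite of gear 3)
  gear 6: meshes with gear 4 -> depth 2 -> positive (opposite of gear 4)
Queried indices 0, 1, 2, 3, 4, 5 -> positive, negative, positive, negative, negative, positive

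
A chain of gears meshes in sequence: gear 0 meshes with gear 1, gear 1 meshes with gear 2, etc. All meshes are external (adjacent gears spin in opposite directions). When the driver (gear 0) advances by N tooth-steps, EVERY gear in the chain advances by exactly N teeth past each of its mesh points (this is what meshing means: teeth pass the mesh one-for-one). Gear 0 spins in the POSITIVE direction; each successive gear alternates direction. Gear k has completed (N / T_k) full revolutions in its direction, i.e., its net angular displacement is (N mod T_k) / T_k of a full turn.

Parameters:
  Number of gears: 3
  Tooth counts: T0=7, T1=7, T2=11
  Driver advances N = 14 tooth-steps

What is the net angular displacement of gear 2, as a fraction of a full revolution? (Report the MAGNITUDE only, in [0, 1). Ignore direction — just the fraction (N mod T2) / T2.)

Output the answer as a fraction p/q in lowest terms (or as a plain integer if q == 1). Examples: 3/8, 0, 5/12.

Chain of 3 gears, tooth counts: [7, 7, 11]
  gear 0: T0=7, direction=positive, advance = 14 mod 7 = 0 teeth = 0/7 turn
  gear 1: T1=7, direction=negative, advance = 14 mod 7 = 0 teeth = 0/7 turn
  gear 2: T2=11, direction=positive, advance = 14 mod 11 = 3 teeth = 3/11 turn
Gear 2: 14 mod 11 = 3
Fraction = 3 / 11 = 3/11 (gcd(3,11)=1) = 3/11

Answer: 3/11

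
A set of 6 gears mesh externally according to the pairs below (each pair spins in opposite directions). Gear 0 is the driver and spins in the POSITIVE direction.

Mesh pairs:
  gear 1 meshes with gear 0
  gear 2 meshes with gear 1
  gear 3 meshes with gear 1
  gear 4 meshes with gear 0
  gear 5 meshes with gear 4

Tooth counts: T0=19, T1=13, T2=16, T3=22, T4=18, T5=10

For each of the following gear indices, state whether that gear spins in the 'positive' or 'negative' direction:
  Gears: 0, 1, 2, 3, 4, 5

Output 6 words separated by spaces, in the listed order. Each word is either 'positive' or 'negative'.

Gear 0 (driver): positive (depth 0)
  gear 1: meshes with gear 0 -> depth 1 -> negative (opposite of gear 0)
  gear 2: meshes with gear 1 -> depth 2 -> positive (opposite of gear 1)
  gear 3: meshes with gear 1 -> depth 2 -> positive (opposite of gear 1)
  gear 4: meshes with gear 0 -> depth 1 -> negative (opposite of gear 0)
  gear 5: meshes with gear 4 -> depth 2 -> positive (opposite of gear 4)
Queried indices 0, 1, 2, 3, 4, 5 -> positive, negative, positive, positive, negative, positive

Answer: positive negative positive positive negative positive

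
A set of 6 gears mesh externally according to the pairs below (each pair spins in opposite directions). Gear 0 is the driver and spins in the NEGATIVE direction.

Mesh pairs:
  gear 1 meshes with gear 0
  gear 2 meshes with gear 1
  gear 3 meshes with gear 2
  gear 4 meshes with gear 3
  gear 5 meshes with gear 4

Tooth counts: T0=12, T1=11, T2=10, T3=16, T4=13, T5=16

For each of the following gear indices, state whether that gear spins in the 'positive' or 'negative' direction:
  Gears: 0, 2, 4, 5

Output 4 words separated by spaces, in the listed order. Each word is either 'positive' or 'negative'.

Answer: negative negative negative positive

Derivation:
Gear 0 (driver): negative (depth 0)
  gear 1: meshes with gear 0 -> depth 1 -> positive (opposite of gear 0)
  gear 2: meshes with gear 1 -> depth 2 -> negative (opposite of gear 1)
  gear 3: meshes with gear 2 -> depth 3 -> positive (opposite of gear 2)
  gear 4: meshes with gear 3 -> depth 4 -> negative (opposite of gear 3)
  gear 5: meshes with gear 4 -> depth 5 -> positive (opposite of gear 4)
Queried indices 0, 2, 4, 5 -> negative, negative, negative, positive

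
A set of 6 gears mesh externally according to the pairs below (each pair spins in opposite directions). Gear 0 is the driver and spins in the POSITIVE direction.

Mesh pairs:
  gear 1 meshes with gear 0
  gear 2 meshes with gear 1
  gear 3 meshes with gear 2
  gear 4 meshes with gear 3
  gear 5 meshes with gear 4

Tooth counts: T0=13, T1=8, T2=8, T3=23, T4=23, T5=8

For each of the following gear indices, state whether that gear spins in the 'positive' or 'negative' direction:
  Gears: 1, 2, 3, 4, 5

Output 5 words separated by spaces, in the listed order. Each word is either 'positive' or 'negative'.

Gear 0 (driver): positive (depth 0)
  gear 1: meshes with gear 0 -> depth 1 -> negative (opposite of gear 0)
  gear 2: meshes with gear 1 -> depth 2 -> positive (opposite of gear 1)
  gear 3: meshes with gear 2 -> depth 3 -> negative (opposite of gear 2)
  gear 4: meshes with gear 3 -> depth 4 -> positive (opposite of gear 3)
  gear 5: meshes with gear 4 -> depth 5 -> negative (opposite of gear 4)
Queried indices 1, 2, 3, 4, 5 -> negative, positive, negative, positive, negative

Answer: negative positive negative positive negative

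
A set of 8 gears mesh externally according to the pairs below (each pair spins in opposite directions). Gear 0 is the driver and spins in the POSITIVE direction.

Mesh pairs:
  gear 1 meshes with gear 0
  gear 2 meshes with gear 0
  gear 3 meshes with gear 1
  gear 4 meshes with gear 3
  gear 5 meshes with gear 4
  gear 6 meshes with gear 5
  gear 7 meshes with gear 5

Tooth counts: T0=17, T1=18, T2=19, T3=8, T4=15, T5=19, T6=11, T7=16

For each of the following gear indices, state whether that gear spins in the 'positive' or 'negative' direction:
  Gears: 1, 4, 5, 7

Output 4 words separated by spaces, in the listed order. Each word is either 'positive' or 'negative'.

Gear 0 (driver): positive (depth 0)
  gear 1: meshes with gear 0 -> depth 1 -> negative (opposite of gear 0)
  gear 2: meshes with gear 0 -> depth 1 -> negative (opposite of gear 0)
  gear 3: meshes with gear 1 -> depth 2 -> positive (opposite of gear 1)
  gear 4: meshes with gear 3 -> depth 3 -> negative (opposite of gear 3)
  gear 5: meshes with gear 4 -> depth 4 -> positive (opposite of gear 4)
  gear 6: meshes with gear 5 -> depth 5 -> negative (opposite of gear 5)
  gear 7: meshes with gear 5 -> depth 5 -> negative (opposite of gear 5)
Queried indices 1, 4, 5, 7 -> negative, negative, positive, negative

Answer: negative negative positive negative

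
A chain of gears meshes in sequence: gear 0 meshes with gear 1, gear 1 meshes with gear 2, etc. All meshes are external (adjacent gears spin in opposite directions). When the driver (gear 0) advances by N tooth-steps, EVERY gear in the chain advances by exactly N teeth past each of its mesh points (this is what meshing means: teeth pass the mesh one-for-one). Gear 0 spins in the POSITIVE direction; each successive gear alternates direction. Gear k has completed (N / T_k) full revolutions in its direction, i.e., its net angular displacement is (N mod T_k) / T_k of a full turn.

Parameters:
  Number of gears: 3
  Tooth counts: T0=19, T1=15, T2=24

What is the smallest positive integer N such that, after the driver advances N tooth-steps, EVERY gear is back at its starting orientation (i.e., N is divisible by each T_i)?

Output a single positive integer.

Gear k returns to start when N is a multiple of T_k.
All gears at start simultaneously when N is a common multiple of [19, 15, 24]; the smallest such N is lcm(19, 15, 24).
Start: lcm = T0 = 19
Fold in T1=15: gcd(19, 15) = 1; lcm(19, 15) = 19 * 15 / 1 = 285 / 1 = 285
Fold in T2=24: gcd(285, 24) = 3; lcm(285, 24) = 285 * 24 / 3 = 6840 / 3 = 2280
Full cycle length = 2280

Answer: 2280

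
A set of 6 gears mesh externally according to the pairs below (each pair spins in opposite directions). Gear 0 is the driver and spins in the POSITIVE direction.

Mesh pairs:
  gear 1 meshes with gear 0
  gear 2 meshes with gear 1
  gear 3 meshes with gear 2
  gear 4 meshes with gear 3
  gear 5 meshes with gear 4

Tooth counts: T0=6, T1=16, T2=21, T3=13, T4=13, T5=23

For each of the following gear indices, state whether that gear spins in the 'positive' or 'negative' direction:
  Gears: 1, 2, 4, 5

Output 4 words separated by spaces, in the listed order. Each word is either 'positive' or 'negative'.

Gear 0 (driver): positive (depth 0)
  gear 1: meshes with gear 0 -> depth 1 -> negative (opposite of gear 0)
  gear 2: meshes with gear 1 -> depth 2 -> positive (opposite of gear 1)
  gear 3: meshes with gear 2 -> depth 3 -> negative (opposite of gear 2)
  gear 4: meshes with gear 3 -> depth 4 -> positive (opposite of gear 3)
  gear 5: meshes with gear 4 -> depth 5 -> negative (opposite of gear 4)
Queried indices 1, 2, 4, 5 -> negative, positive, positive, negative

Answer: negative positive positive negative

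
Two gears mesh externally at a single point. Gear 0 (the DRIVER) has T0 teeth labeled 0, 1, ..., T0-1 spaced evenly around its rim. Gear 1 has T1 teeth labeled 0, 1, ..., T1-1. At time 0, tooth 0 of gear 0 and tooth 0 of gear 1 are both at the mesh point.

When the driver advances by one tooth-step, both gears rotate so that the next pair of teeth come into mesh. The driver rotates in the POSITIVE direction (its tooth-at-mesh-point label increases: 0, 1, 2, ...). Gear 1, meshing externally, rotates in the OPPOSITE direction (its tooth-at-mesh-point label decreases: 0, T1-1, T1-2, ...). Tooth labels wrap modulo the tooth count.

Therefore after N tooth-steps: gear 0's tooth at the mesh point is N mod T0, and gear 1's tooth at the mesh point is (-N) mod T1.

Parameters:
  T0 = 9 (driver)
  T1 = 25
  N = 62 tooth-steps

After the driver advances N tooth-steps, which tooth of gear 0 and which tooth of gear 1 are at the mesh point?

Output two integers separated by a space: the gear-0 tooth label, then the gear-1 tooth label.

Gear 0 (driver, T0=9): tooth at mesh = N mod T0
  62 = 6 * 9 + 8, so 62 mod 9 = 8
  gear 0 tooth = 8
Gear 1 (driven, T1=25): tooth at mesh = (-N) mod T1
  62 = 2 * 25 + 12, so 62 mod 25 = 12
  (-62) mod 25 = (-12) mod 25 = 25 - 12 = 13
Mesh after 62 steps: gear-0 tooth 8 meets gear-1 tooth 13

Answer: 8 13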